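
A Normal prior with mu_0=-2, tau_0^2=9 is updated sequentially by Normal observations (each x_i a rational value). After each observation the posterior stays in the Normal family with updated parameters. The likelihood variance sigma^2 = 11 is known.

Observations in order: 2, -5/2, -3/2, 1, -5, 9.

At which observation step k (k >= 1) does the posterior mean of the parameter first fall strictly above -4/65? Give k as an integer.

obs 1: x=2 → posterior Normal(-1/5, 99/20)
obs 2: x=-5/2 → posterior Normal(-53/58, 99/29)
obs 3: x=-3/2 → posterior Normal(-20/19, 99/38)
obs 4: x=1 → posterior Normal(-31/47, 99/47)
obs 5: x=-5 → posterior Normal(-19/14, 99/56)
obs 6: x=9 → posterior Normal(1/13, 99/65)

k = 6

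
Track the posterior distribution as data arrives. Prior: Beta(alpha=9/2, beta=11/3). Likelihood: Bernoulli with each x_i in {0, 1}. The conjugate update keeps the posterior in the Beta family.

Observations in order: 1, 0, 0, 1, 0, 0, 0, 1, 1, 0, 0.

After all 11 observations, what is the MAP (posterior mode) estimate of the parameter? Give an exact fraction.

45/103

obs 1: x=1 → posterior Beta(11/2, 11/3)
obs 2: x=0 → posterior Beta(11/2, 14/3)
obs 3: x=0 → posterior Beta(11/2, 17/3)
obs 4: x=1 → posterior Beta(13/2, 17/3)
obs 5: x=0 → posterior Beta(13/2, 20/3)
obs 6: x=0 → posterior Beta(13/2, 23/3)
obs 7: x=0 → posterior Beta(13/2, 26/3)
obs 8: x=1 → posterior Beta(15/2, 26/3)
obs 9: x=1 → posterior Beta(17/2, 26/3)
obs 10: x=0 → posterior Beta(17/2, 29/3)
obs 11: x=0 → posterior Beta(17/2, 32/3)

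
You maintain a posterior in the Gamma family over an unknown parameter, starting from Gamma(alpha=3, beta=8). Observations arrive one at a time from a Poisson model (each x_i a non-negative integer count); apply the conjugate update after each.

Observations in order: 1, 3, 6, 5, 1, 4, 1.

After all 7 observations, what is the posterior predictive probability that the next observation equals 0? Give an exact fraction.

16834112196028232574462890625/79228162514264337593543950336

obs 1: x=1 → posterior Gamma(4, 9)
obs 2: x=3 → posterior Gamma(7, 10)
obs 3: x=6 → posterior Gamma(13, 11)
obs 4: x=5 → posterior Gamma(18, 12)
obs 5: x=1 → posterior Gamma(19, 13)
obs 6: x=4 → posterior Gamma(23, 14)
obs 7: x=1 → posterior Gamma(24, 15)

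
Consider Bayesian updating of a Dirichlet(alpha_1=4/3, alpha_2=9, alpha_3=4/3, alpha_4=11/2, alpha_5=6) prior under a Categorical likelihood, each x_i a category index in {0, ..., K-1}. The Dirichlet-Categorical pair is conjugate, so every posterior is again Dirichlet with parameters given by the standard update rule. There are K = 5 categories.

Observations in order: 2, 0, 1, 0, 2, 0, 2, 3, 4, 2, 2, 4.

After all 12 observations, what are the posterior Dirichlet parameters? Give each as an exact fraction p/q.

obs 1: x=2 → posterior Dirichlet(4/3, 9, 7/3, 11/2, 6)
obs 2: x=0 → posterior Dirichlet(7/3, 9, 7/3, 11/2, 6)
obs 3: x=1 → posterior Dirichlet(7/3, 10, 7/3, 11/2, 6)
obs 4: x=0 → posterior Dirichlet(10/3, 10, 7/3, 11/2, 6)
obs 5: x=2 → posterior Dirichlet(10/3, 10, 10/3, 11/2, 6)
obs 6: x=0 → posterior Dirichlet(13/3, 10, 10/3, 11/2, 6)
obs 7: x=2 → posterior Dirichlet(13/3, 10, 13/3, 11/2, 6)
obs 8: x=3 → posterior Dirichlet(13/3, 10, 13/3, 13/2, 6)
obs 9: x=4 → posterior Dirichlet(13/3, 10, 13/3, 13/2, 7)
obs 10: x=2 → posterior Dirichlet(13/3, 10, 16/3, 13/2, 7)
obs 11: x=2 → posterior Dirichlet(13/3, 10, 19/3, 13/2, 7)
obs 12: x=4 → posterior Dirichlet(13/3, 10, 19/3, 13/2, 8)

alpha_1=13/3, alpha_2=10, alpha_3=19/3, alpha_4=13/2, alpha_5=8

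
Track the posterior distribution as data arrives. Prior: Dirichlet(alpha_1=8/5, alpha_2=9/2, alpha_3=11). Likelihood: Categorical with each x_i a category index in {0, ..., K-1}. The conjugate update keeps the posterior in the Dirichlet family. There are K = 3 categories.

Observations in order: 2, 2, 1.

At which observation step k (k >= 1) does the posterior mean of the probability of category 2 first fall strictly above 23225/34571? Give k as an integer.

k = 2

obs 1: x=2 → posterior Dirichlet(8/5, 9/2, 12)
obs 2: x=2 → posterior Dirichlet(8/5, 9/2, 13)
obs 3: x=1 → posterior Dirichlet(8/5, 11/2, 13)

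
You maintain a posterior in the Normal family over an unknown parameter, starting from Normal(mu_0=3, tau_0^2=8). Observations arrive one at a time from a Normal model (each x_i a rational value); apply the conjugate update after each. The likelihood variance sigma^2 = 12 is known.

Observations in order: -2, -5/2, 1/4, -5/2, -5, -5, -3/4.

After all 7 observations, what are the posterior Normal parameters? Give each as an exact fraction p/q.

obs 1: x=-2 → posterior Normal(1, 24/5)
obs 2: x=-5/2 → posterior Normal(0, 24/7)
obs 3: x=1/4 → posterior Normal(1/18, 8/3)
obs 4: x=-5/2 → posterior Normal(-9/22, 24/11)
obs 5: x=-5 → posterior Normal(-29/26, 24/13)
obs 6: x=-5 → posterior Normal(-49/30, 8/5)
obs 7: x=-3/4 → posterior Normal(-26/17, 24/17)

mu_0=-26/17, tau_0^2=24/17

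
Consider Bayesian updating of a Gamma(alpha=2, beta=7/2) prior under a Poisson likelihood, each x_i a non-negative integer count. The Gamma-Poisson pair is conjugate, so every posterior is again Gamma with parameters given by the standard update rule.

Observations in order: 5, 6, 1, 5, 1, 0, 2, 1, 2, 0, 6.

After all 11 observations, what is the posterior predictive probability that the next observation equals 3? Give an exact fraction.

obs 1: x=5 → posterior Gamma(7, 9/2)
obs 2: x=6 → posterior Gamma(13, 11/2)
obs 3: x=1 → posterior Gamma(14, 13/2)
obs 4: x=5 → posterior Gamma(19, 15/2)
obs 5: x=1 → posterior Gamma(20, 17/2)
obs 6: x=0 → posterior Gamma(20, 19/2)
obs 7: x=2 → posterior Gamma(22, 21/2)
obs 8: x=1 → posterior Gamma(23, 23/2)
obs 9: x=2 → posterior Gamma(25, 25/2)
obs 10: x=0 → posterior Gamma(25, 27/2)
obs 11: x=6 → posterior Gamma(31, 29/2)

3040469069170478618346428520253008663820617180032/16403476339625029756224827950926001480558989788191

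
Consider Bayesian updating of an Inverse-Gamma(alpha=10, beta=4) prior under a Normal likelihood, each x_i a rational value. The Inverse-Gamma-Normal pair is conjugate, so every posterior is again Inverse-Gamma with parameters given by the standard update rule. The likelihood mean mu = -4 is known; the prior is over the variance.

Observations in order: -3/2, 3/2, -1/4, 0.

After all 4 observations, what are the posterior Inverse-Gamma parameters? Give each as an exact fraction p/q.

obs 1: x=-3/2 → posterior Inverse-Gamma(21/2, 57/8)
obs 2: x=3/2 → posterior Inverse-Gamma(11, 89/4)
obs 3: x=-1/4 → posterior Inverse-Gamma(23/2, 937/32)
obs 4: x=0 → posterior Inverse-Gamma(12, 1193/32)

alpha=12, beta=1193/32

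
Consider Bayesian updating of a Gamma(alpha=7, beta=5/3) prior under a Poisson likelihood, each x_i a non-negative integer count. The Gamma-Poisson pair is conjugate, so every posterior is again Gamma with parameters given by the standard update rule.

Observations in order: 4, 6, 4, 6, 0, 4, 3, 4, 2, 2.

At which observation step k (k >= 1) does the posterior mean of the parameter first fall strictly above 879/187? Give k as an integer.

obs 1: x=4 → posterior Gamma(11, 8/3)
obs 2: x=6 → posterior Gamma(17, 11/3)
obs 3: x=4 → posterior Gamma(21, 14/3)
obs 4: x=6 → posterior Gamma(27, 17/3)
obs 5: x=0 → posterior Gamma(27, 20/3)
obs 6: x=4 → posterior Gamma(31, 23/3)
obs 7: x=3 → posterior Gamma(34, 26/3)
obs 8: x=4 → posterior Gamma(38, 29/3)
obs 9: x=2 → posterior Gamma(40, 32/3)
obs 10: x=2 → posterior Gamma(42, 35/3)

k = 4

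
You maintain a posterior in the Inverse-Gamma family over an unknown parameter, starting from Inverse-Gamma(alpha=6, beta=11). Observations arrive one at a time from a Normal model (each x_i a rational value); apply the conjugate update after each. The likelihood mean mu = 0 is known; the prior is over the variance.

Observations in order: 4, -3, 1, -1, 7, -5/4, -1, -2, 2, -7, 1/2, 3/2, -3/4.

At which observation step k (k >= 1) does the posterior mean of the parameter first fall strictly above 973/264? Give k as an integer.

k = 2

obs 1: x=4 → posterior Inverse-Gamma(13/2, 19)
obs 2: x=-3 → posterior Inverse-Gamma(7, 47/2)
obs 3: x=1 → posterior Inverse-Gamma(15/2, 24)
obs 4: x=-1 → posterior Inverse-Gamma(8, 49/2)
obs 5: x=7 → posterior Inverse-Gamma(17/2, 49)
obs 6: x=-5/4 → posterior Inverse-Gamma(9, 1593/32)
obs 7: x=-1 → posterior Inverse-Gamma(19/2, 1609/32)
obs 8: x=-2 → posterior Inverse-Gamma(10, 1673/32)
obs 9: x=2 → posterior Inverse-Gamma(21/2, 1737/32)
obs 10: x=-7 → posterior Inverse-Gamma(11, 2521/32)
obs 11: x=1/2 → posterior Inverse-Gamma(23/2, 2525/32)
obs 12: x=3/2 → posterior Inverse-Gamma(12, 2561/32)
obs 13: x=-3/4 → posterior Inverse-Gamma(25/2, 1285/16)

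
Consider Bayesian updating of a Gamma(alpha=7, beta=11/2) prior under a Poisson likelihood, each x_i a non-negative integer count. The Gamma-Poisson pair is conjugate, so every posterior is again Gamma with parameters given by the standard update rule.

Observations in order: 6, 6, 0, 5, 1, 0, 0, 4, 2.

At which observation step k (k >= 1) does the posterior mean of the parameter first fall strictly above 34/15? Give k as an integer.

k = 2

obs 1: x=6 → posterior Gamma(13, 13/2)
obs 2: x=6 → posterior Gamma(19, 15/2)
obs 3: x=0 → posterior Gamma(19, 17/2)
obs 4: x=5 → posterior Gamma(24, 19/2)
obs 5: x=1 → posterior Gamma(25, 21/2)
obs 6: x=0 → posterior Gamma(25, 23/2)
obs 7: x=0 → posterior Gamma(25, 25/2)
obs 8: x=4 → posterior Gamma(29, 27/2)
obs 9: x=2 → posterior Gamma(31, 29/2)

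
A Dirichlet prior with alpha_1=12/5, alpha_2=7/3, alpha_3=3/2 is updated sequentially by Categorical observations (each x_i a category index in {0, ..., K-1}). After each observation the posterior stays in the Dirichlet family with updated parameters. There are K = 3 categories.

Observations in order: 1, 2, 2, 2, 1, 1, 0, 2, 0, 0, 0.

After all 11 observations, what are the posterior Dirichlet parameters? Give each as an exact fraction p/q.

obs 1: x=1 → posterior Dirichlet(12/5, 10/3, 3/2)
obs 2: x=2 → posterior Dirichlet(12/5, 10/3, 5/2)
obs 3: x=2 → posterior Dirichlet(12/5, 10/3, 7/2)
obs 4: x=2 → posterior Dirichlet(12/5, 10/3, 9/2)
obs 5: x=1 → posterior Dirichlet(12/5, 13/3, 9/2)
obs 6: x=1 → posterior Dirichlet(12/5, 16/3, 9/2)
obs 7: x=0 → posterior Dirichlet(17/5, 16/3, 9/2)
obs 8: x=2 → posterior Dirichlet(17/5, 16/3, 11/2)
obs 9: x=0 → posterior Dirichlet(22/5, 16/3, 11/2)
obs 10: x=0 → posterior Dirichlet(27/5, 16/3, 11/2)
obs 11: x=0 → posterior Dirichlet(32/5, 16/3, 11/2)

alpha_1=32/5, alpha_2=16/3, alpha_3=11/2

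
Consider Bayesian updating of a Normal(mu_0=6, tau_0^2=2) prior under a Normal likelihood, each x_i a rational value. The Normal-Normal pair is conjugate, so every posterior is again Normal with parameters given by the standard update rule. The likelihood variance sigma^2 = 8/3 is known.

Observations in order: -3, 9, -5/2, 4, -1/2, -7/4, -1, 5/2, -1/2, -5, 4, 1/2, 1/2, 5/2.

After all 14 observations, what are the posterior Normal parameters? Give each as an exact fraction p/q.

obs 1: x=-3 → posterior Normal(15/7, 8/7)
obs 2: x=9 → posterior Normal(21/5, 4/5)
obs 3: x=-5/2 → posterior Normal(69/26, 8/13)
obs 4: x=4 → posterior Normal(93/32, 1/2)
obs 5: x=-1/2 → posterior Normal(45/19, 8/19)
obs 6: x=-7/4 → posterior Normal(159/88, 4/11)
obs 7: x=-1 → posterior Normal(147/100, 8/25)
obs 8: x=5/2 → posterior Normal(177/112, 2/7)
obs 9: x=-1/2 → posterior Normal(171/124, 8/31)
obs 10: x=-5 → posterior Normal(111/136, 4/17)
obs 11: x=4 → posterior Normal(159/148, 8/37)
obs 12: x=1/2 → posterior Normal(33/32, 1/5)
obs 13: x=1/2 → posterior Normal(171/172, 8/43)
obs 14: x=5/2 → posterior Normal(201/184, 4/23)

mu_0=201/184, tau_0^2=4/23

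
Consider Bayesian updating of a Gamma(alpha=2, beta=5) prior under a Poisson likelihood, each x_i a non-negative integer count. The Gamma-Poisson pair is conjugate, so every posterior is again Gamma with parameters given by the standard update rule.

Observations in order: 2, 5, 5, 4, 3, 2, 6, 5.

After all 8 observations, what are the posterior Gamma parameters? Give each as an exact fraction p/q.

obs 1: x=2 → posterior Gamma(4, 6)
obs 2: x=5 → posterior Gamma(9, 7)
obs 3: x=5 → posterior Gamma(14, 8)
obs 4: x=4 → posterior Gamma(18, 9)
obs 5: x=3 → posterior Gamma(21, 10)
obs 6: x=2 → posterior Gamma(23, 11)
obs 7: x=6 → posterior Gamma(29, 12)
obs 8: x=5 → posterior Gamma(34, 13)

alpha=34, beta=13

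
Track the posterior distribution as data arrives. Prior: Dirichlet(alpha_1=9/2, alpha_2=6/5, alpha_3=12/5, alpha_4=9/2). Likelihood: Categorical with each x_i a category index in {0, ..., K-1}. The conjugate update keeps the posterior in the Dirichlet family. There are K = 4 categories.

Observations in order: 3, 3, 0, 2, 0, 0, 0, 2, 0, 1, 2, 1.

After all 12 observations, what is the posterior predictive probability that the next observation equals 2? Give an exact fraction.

9/41

obs 1: x=3 → posterior Dirichlet(9/2, 6/5, 12/5, 11/2)
obs 2: x=3 → posterior Dirichlet(9/2, 6/5, 12/5, 13/2)
obs 3: x=0 → posterior Dirichlet(11/2, 6/5, 12/5, 13/2)
obs 4: x=2 → posterior Dirichlet(11/2, 6/5, 17/5, 13/2)
obs 5: x=0 → posterior Dirichlet(13/2, 6/5, 17/5, 13/2)
obs 6: x=0 → posterior Dirichlet(15/2, 6/5, 17/5, 13/2)
obs 7: x=0 → posterior Dirichlet(17/2, 6/5, 17/5, 13/2)
obs 8: x=2 → posterior Dirichlet(17/2, 6/5, 22/5, 13/2)
obs 9: x=0 → posterior Dirichlet(19/2, 6/5, 22/5, 13/2)
obs 10: x=1 → posterior Dirichlet(19/2, 11/5, 22/5, 13/2)
obs 11: x=2 → posterior Dirichlet(19/2, 11/5, 27/5, 13/2)
obs 12: x=1 → posterior Dirichlet(19/2, 16/5, 27/5, 13/2)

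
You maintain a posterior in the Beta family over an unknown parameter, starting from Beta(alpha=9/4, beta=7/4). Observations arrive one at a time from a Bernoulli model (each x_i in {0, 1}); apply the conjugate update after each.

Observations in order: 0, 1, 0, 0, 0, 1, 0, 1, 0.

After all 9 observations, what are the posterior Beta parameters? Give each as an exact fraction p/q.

alpha=21/4, beta=31/4

obs 1: x=0 → posterior Beta(9/4, 11/4)
obs 2: x=1 → posterior Beta(13/4, 11/4)
obs 3: x=0 → posterior Beta(13/4, 15/4)
obs 4: x=0 → posterior Beta(13/4, 19/4)
obs 5: x=0 → posterior Beta(13/4, 23/4)
obs 6: x=1 → posterior Beta(17/4, 23/4)
obs 7: x=0 → posterior Beta(17/4, 27/4)
obs 8: x=1 → posterior Beta(21/4, 27/4)
obs 9: x=0 → posterior Beta(21/4, 31/4)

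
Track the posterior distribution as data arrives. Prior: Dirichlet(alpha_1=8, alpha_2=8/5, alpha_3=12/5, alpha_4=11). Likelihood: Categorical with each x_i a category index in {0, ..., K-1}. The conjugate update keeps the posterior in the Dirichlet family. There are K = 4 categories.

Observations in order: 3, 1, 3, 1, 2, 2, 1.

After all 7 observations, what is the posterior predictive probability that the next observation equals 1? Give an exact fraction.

obs 1: x=3 → posterior Dirichlet(8, 8/5, 12/5, 12)
obs 2: x=1 → posterior Dirichlet(8, 13/5, 12/5, 12)
obs 3: x=3 → posterior Dirichlet(8, 13/5, 12/5, 13)
obs 4: x=1 → posterior Dirichlet(8, 18/5, 12/5, 13)
obs 5: x=2 → posterior Dirichlet(8, 18/5, 17/5, 13)
obs 6: x=2 → posterior Dirichlet(8, 18/5, 22/5, 13)
obs 7: x=1 → posterior Dirichlet(8, 23/5, 22/5, 13)

23/150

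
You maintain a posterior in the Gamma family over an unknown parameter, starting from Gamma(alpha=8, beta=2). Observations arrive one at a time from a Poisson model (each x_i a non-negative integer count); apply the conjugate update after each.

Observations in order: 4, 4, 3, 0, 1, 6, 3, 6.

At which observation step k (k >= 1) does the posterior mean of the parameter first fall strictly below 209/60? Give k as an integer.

k = 4

obs 1: x=4 → posterior Gamma(12, 3)
obs 2: x=4 → posterior Gamma(16, 4)
obs 3: x=3 → posterior Gamma(19, 5)
obs 4: x=0 → posterior Gamma(19, 6)
obs 5: x=1 → posterior Gamma(20, 7)
obs 6: x=6 → posterior Gamma(26, 8)
obs 7: x=3 → posterior Gamma(29, 9)
obs 8: x=6 → posterior Gamma(35, 10)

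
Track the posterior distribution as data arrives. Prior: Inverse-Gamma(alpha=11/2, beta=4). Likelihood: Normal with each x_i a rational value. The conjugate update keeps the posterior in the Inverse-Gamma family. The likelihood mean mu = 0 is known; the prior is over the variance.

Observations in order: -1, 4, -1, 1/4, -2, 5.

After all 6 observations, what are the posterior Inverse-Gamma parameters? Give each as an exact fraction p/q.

obs 1: x=-1 → posterior Inverse-Gamma(6, 9/2)
obs 2: x=4 → posterior Inverse-Gamma(13/2, 25/2)
obs 3: x=-1 → posterior Inverse-Gamma(7, 13)
obs 4: x=1/4 → posterior Inverse-Gamma(15/2, 417/32)
obs 5: x=-2 → posterior Inverse-Gamma(8, 481/32)
obs 6: x=5 → posterior Inverse-Gamma(17/2, 881/32)

alpha=17/2, beta=881/32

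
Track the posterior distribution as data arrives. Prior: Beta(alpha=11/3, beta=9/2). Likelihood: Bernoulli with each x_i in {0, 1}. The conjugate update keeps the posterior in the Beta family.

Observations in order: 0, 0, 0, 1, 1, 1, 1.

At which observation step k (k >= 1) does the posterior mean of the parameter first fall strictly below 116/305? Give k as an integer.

obs 1: x=0 → posterior Beta(11/3, 11/2)
obs 2: x=0 → posterior Beta(11/3, 13/2)
obs 3: x=0 → posterior Beta(11/3, 15/2)
obs 4: x=1 → posterior Beta(14/3, 15/2)
obs 5: x=1 → posterior Beta(17/3, 15/2)
obs 6: x=1 → posterior Beta(20/3, 15/2)
obs 7: x=1 → posterior Beta(23/3, 15/2)

k = 2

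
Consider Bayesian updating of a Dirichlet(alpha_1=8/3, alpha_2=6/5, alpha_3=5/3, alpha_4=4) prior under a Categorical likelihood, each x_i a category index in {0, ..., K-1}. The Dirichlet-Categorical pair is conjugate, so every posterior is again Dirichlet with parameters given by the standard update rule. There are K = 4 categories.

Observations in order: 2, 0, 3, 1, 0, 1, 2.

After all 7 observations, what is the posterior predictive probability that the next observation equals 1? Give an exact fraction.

obs 1: x=2 → posterior Dirichlet(8/3, 6/5, 8/3, 4)
obs 2: x=0 → posterior Dirichlet(11/3, 6/5, 8/3, 4)
obs 3: x=3 → posterior Dirichlet(11/3, 6/5, 8/3, 5)
obs 4: x=1 → posterior Dirichlet(11/3, 11/5, 8/3, 5)
obs 5: x=0 → posterior Dirichlet(14/3, 11/5, 8/3, 5)
obs 6: x=1 → posterior Dirichlet(14/3, 16/5, 8/3, 5)
obs 7: x=2 → posterior Dirichlet(14/3, 16/5, 11/3, 5)

6/31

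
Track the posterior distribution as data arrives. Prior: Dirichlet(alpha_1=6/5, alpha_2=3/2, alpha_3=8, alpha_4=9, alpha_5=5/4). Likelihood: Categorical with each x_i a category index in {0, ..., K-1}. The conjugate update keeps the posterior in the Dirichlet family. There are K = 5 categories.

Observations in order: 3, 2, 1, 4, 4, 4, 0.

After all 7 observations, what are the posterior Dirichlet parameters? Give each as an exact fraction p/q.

alpha_1=11/5, alpha_2=5/2, alpha_3=9, alpha_4=10, alpha_5=17/4

obs 1: x=3 → posterior Dirichlet(6/5, 3/2, 8, 10, 5/4)
obs 2: x=2 → posterior Dirichlet(6/5, 3/2, 9, 10, 5/4)
obs 3: x=1 → posterior Dirichlet(6/5, 5/2, 9, 10, 5/4)
obs 4: x=4 → posterior Dirichlet(6/5, 5/2, 9, 10, 9/4)
obs 5: x=4 → posterior Dirichlet(6/5, 5/2, 9, 10, 13/4)
obs 6: x=4 → posterior Dirichlet(6/5, 5/2, 9, 10, 17/4)
obs 7: x=0 → posterior Dirichlet(11/5, 5/2, 9, 10, 17/4)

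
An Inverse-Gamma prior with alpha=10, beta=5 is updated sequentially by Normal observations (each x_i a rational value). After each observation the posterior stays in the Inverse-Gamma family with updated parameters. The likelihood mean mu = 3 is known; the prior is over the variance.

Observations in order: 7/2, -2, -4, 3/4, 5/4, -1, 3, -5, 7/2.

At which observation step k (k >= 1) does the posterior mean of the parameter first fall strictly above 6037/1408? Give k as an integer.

k = 6

obs 1: x=7/2 → posterior Inverse-Gamma(21/2, 41/8)
obs 2: x=-2 → posterior Inverse-Gamma(11, 141/8)
obs 3: x=-4 → posterior Inverse-Gamma(23/2, 337/8)
obs 4: x=3/4 → posterior Inverse-Gamma(12, 1429/32)
obs 5: x=5/4 → posterior Inverse-Gamma(25/2, 739/16)
obs 6: x=-1 → posterior Inverse-Gamma(13, 867/16)
obs 7: x=3 → posterior Inverse-Gamma(27/2, 867/16)
obs 8: x=-5 → posterior Inverse-Gamma(14, 1379/16)
obs 9: x=7/2 → posterior Inverse-Gamma(29/2, 1381/16)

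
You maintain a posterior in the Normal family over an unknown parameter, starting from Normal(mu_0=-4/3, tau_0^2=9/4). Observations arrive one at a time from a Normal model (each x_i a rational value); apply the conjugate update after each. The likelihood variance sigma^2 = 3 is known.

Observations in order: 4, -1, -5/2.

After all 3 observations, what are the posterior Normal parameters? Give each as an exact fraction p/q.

obs 1: x=4 → posterior Normal(20/21, 9/7)
obs 2: x=-1 → posterior Normal(11/30, 9/10)
obs 3: x=-5/2 → posterior Normal(-23/78, 9/13)

mu_0=-23/78, tau_0^2=9/13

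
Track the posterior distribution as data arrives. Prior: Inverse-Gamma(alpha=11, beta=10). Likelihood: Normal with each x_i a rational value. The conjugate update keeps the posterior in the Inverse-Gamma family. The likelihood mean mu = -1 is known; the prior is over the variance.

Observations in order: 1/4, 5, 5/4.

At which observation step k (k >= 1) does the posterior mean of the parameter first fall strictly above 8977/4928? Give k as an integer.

k = 2

obs 1: x=1/4 → posterior Inverse-Gamma(23/2, 345/32)
obs 2: x=5 → posterior Inverse-Gamma(12, 921/32)
obs 3: x=5/4 → posterior Inverse-Gamma(25/2, 501/16)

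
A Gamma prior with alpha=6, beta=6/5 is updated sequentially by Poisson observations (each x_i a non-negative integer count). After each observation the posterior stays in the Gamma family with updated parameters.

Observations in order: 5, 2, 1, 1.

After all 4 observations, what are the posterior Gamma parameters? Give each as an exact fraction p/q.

alpha=15, beta=26/5

obs 1: x=5 → posterior Gamma(11, 11/5)
obs 2: x=2 → posterior Gamma(13, 16/5)
obs 3: x=1 → posterior Gamma(14, 21/5)
obs 4: x=1 → posterior Gamma(15, 26/5)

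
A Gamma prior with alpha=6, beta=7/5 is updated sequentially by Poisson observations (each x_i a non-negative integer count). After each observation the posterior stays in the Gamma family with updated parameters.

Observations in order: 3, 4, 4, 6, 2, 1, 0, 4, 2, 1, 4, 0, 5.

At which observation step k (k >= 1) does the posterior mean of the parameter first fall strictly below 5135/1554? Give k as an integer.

obs 1: x=3 → posterior Gamma(9, 12/5)
obs 2: x=4 → posterior Gamma(13, 17/5)
obs 3: x=4 → posterior Gamma(17, 22/5)
obs 4: x=6 → posterior Gamma(23, 27/5)
obs 5: x=2 → posterior Gamma(25, 32/5)
obs 6: x=1 → posterior Gamma(26, 37/5)
obs 7: x=0 → posterior Gamma(26, 42/5)
obs 8: x=4 → posterior Gamma(30, 47/5)
obs 9: x=2 → posterior Gamma(32, 52/5)
obs 10: x=1 → posterior Gamma(33, 57/5)
obs 11: x=4 → posterior Gamma(37, 62/5)
obs 12: x=0 → posterior Gamma(37, 67/5)
obs 13: x=5 → posterior Gamma(42, 72/5)

k = 7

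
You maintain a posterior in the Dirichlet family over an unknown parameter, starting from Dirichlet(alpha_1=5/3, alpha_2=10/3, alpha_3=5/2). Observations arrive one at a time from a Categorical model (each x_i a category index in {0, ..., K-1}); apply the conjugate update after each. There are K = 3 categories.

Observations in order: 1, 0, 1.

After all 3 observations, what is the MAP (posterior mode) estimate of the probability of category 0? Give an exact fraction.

2/9

obs 1: x=1 → posterior Dirichlet(5/3, 13/3, 5/2)
obs 2: x=0 → posterior Dirichlet(8/3, 13/3, 5/2)
obs 3: x=1 → posterior Dirichlet(8/3, 16/3, 5/2)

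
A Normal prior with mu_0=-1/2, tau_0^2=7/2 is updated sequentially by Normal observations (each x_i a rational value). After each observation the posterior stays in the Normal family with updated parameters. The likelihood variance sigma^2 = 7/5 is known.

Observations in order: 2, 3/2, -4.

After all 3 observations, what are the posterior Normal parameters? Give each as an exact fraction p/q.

mu_0=-7/34, tau_0^2=7/17

obs 1: x=2 → posterior Normal(9/7, 1)
obs 2: x=3/2 → posterior Normal(11/8, 7/12)
obs 3: x=-4 → posterior Normal(-7/34, 7/17)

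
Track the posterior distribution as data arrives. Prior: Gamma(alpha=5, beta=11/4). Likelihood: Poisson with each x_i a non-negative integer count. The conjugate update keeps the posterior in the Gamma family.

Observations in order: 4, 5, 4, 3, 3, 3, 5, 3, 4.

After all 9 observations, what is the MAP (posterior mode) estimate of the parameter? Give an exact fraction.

152/47

obs 1: x=4 → posterior Gamma(9, 15/4)
obs 2: x=5 → posterior Gamma(14, 19/4)
obs 3: x=4 → posterior Gamma(18, 23/4)
obs 4: x=3 → posterior Gamma(21, 27/4)
obs 5: x=3 → posterior Gamma(24, 31/4)
obs 6: x=3 → posterior Gamma(27, 35/4)
obs 7: x=5 → posterior Gamma(32, 39/4)
obs 8: x=3 → posterior Gamma(35, 43/4)
obs 9: x=4 → posterior Gamma(39, 47/4)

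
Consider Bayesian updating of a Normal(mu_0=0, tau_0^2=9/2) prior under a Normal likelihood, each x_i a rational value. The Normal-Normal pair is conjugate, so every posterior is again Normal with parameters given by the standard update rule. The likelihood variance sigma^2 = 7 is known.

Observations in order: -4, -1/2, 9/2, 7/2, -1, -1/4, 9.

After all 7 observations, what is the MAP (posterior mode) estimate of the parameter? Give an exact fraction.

405/308

obs 1: x=-4 → posterior Normal(-36/23, 63/23)
obs 2: x=-1/2 → posterior Normal(-81/64, 63/32)
obs 3: x=9/2 → posterior Normal(0, 63/41)
obs 4: x=7/2 → posterior Normal(63/100, 63/50)
obs 5: x=-1 → posterior Normal(45/118, 63/59)
obs 6: x=-1/4 → posterior Normal(81/272, 63/68)
obs 7: x=9 → posterior Normal(405/308, 9/11)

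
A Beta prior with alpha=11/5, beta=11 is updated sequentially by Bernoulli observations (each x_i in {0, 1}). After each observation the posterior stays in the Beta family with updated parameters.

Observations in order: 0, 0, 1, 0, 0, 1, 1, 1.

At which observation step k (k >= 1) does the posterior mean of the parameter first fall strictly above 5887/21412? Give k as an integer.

obs 1: x=0 → posterior Beta(11/5, 12)
obs 2: x=0 → posterior Beta(11/5, 13)
obs 3: x=1 → posterior Beta(16/5, 13)
obs 4: x=0 → posterior Beta(16/5, 14)
obs 5: x=0 → posterior Beta(16/5, 15)
obs 6: x=1 → posterior Beta(21/5, 15)
obs 7: x=1 → posterior Beta(26/5, 15)
obs 8: x=1 → posterior Beta(31/5, 15)

k = 8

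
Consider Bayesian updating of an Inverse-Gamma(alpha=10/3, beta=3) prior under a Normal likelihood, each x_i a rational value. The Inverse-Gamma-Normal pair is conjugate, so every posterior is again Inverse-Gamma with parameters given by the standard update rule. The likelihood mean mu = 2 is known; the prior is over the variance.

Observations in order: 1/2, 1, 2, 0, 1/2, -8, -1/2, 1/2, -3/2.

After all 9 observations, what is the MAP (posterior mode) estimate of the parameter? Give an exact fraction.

obs 1: x=1/2 → posterior Inverse-Gamma(23/6, 33/8)
obs 2: x=1 → posterior Inverse-Gamma(13/3, 37/8)
obs 3: x=2 → posterior Inverse-Gamma(29/6, 37/8)
obs 4: x=0 → posterior Inverse-Gamma(16/3, 53/8)
obs 5: x=1/2 → posterior Inverse-Gamma(35/6, 31/4)
obs 6: x=-8 → posterior Inverse-Gamma(19/3, 231/4)
obs 7: x=-1/2 → posterior Inverse-Gamma(41/6, 487/8)
obs 8: x=1/2 → posterior Inverse-Gamma(22/3, 62)
obs 9: x=-3/2 → posterior Inverse-Gamma(47/6, 545/8)

1635/212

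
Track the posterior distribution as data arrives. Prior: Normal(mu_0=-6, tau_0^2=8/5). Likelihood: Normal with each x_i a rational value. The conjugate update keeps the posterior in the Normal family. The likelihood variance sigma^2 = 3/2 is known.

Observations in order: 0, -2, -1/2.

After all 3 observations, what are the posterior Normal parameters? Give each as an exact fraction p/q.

obs 1: x=0 → posterior Normal(-90/31, 24/31)
obs 2: x=-2 → posterior Normal(-122/47, 24/47)
obs 3: x=-1/2 → posterior Normal(-130/63, 8/21)

mu_0=-130/63, tau_0^2=8/21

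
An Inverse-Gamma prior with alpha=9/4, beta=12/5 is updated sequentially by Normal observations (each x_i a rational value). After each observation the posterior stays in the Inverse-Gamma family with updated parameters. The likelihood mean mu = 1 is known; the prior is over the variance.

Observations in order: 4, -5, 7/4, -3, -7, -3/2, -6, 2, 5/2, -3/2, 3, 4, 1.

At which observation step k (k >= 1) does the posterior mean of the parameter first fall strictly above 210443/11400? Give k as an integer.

obs 1: x=4 → posterior Inverse-Gamma(11/4, 69/10)
obs 2: x=-5 → posterior Inverse-Gamma(13/4, 249/10)
obs 3: x=7/4 → posterior Inverse-Gamma(15/4, 4029/160)
obs 4: x=-3 → posterior Inverse-Gamma(17/4, 5309/160)
obs 5: x=-7 → posterior Inverse-Gamma(19/4, 10429/160)
obs 6: x=-3/2 → posterior Inverse-Gamma(21/4, 10929/160)
obs 7: x=-6 → posterior Inverse-Gamma(23/4, 14849/160)
obs 8: x=2 → posterior Inverse-Gamma(25/4, 14929/160)
obs 9: x=5/2 → posterior Inverse-Gamma(27/4, 15109/160)
obs 10: x=-3/2 → posterior Inverse-Gamma(29/4, 15609/160)
obs 11: x=3 → posterior Inverse-Gamma(31/4, 15929/160)
obs 12: x=4 → posterior Inverse-Gamma(33/4, 16649/160)
obs 13: x=1 → posterior Inverse-Gamma(35/4, 16649/160)

k = 7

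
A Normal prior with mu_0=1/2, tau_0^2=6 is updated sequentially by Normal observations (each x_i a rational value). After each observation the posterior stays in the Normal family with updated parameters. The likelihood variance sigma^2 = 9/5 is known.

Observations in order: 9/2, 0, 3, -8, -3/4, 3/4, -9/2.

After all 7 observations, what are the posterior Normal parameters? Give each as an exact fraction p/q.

obs 1: x=9/2 → posterior Normal(93/26, 18/13)
obs 2: x=0 → posterior Normal(93/46, 18/23)
obs 3: x=3 → posterior Normal(51/22, 6/11)
obs 4: x=-8 → posterior Normal(-7/86, 18/43)
obs 5: x=-3/4 → posterior Normal(-11/53, 18/53)
obs 6: x=3/4 → posterior Normal(-1/18, 2/7)
obs 7: x=-9/2 → posterior Normal(-97/146, 18/73)

mu_0=-97/146, tau_0^2=18/73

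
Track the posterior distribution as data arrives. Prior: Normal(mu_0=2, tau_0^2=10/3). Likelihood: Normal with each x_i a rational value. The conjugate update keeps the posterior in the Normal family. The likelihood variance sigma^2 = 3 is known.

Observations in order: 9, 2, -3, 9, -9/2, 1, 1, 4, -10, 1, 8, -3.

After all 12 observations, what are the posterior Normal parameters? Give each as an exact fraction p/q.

obs 1: x=9 → posterior Normal(108/19, 30/19)
obs 2: x=2 → posterior Normal(128/29, 30/29)
obs 3: x=-3 → posterior Normal(98/39, 10/13)
obs 4: x=9 → posterior Normal(188/49, 30/49)
obs 5: x=-9/2 → posterior Normal(143/59, 30/59)
obs 6: x=1 → posterior Normal(51/23, 10/23)
obs 7: x=1 → posterior Normal(163/79, 30/79)
obs 8: x=4 → posterior Normal(203/89, 30/89)
obs 9: x=-10 → posterior Normal(103/99, 10/33)
obs 10: x=1 → posterior Normal(113/109, 30/109)
obs 11: x=8 → posterior Normal(193/119, 30/119)
obs 12: x=-3 → posterior Normal(163/129, 10/43)

mu_0=163/129, tau_0^2=10/43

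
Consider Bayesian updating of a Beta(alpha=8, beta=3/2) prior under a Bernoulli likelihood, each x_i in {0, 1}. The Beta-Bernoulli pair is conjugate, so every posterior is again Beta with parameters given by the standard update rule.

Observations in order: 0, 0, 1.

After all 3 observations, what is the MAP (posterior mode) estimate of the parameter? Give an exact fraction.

obs 1: x=0 → posterior Beta(8, 5/2)
obs 2: x=0 → posterior Beta(8, 7/2)
obs 3: x=1 → posterior Beta(9, 7/2)

16/21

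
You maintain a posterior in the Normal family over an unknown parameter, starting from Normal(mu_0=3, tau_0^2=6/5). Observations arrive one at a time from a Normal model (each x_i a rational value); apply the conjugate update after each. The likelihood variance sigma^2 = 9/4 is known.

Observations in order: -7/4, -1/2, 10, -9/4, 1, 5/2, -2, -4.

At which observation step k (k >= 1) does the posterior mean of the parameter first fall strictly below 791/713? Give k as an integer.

obs 1: x=-7/4 → posterior Normal(31/23, 18/23)
obs 2: x=-1/2 → posterior Normal(27/31, 18/31)
obs 3: x=10 → posterior Normal(107/39, 6/13)
obs 4: x=-9/4 → posterior Normal(89/47, 18/47)
obs 5: x=1 → posterior Normal(97/55, 18/55)
obs 6: x=5/2 → posterior Normal(13/7, 2/7)
obs 7: x=-2 → posterior Normal(101/71, 18/71)
obs 8: x=-4 → posterior Normal(69/79, 18/79)

k = 2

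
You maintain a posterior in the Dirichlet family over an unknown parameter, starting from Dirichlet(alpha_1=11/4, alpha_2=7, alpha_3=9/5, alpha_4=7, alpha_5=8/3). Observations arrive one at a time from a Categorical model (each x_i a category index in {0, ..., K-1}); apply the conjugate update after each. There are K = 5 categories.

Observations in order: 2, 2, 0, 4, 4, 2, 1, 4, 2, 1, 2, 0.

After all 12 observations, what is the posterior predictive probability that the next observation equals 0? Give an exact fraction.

obs 1: x=2 → posterior Dirichlet(11/4, 7, 14/5, 7, 8/3)
obs 2: x=2 → posterior Dirichlet(11/4, 7, 19/5, 7, 8/3)
obs 3: x=0 → posterior Dirichlet(15/4, 7, 19/5, 7, 8/3)
obs 4: x=4 → posterior Dirichlet(15/4, 7, 19/5, 7, 11/3)
obs 5: x=4 → posterior Dirichlet(15/4, 7, 19/5, 7, 14/3)
obs 6: x=2 → posterior Dirichlet(15/4, 7, 24/5, 7, 14/3)
obs 7: x=1 → posterior Dirichlet(15/4, 8, 24/5, 7, 14/3)
obs 8: x=4 → posterior Dirichlet(15/4, 8, 24/5, 7, 17/3)
obs 9: x=2 → posterior Dirichlet(15/4, 8, 29/5, 7, 17/3)
obs 10: x=1 → posterior Dirichlet(15/4, 9, 29/5, 7, 17/3)
obs 11: x=2 → posterior Dirichlet(15/4, 9, 34/5, 7, 17/3)
obs 12: x=0 → posterior Dirichlet(19/4, 9, 34/5, 7, 17/3)

285/1993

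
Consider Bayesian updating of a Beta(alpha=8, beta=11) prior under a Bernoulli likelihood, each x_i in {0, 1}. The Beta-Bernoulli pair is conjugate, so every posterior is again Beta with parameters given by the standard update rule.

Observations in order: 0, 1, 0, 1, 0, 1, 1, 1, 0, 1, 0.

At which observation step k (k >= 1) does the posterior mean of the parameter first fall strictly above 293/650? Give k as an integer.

obs 1: x=0 → posterior Beta(8, 12)
obs 2: x=1 → posterior Beta(9, 12)
obs 3: x=0 → posterior Beta(9, 13)
obs 4: x=1 → posterior Beta(10, 13)
obs 5: x=0 → posterior Beta(10, 14)
obs 6: x=1 → posterior Beta(11, 14)
obs 7: x=1 → posterior Beta(12, 14)
obs 8: x=1 → posterior Beta(13, 14)
obs 9: x=0 → posterior Beta(13, 15)
obs 10: x=1 → posterior Beta(14, 15)
obs 11: x=0 → posterior Beta(14, 16)

k = 7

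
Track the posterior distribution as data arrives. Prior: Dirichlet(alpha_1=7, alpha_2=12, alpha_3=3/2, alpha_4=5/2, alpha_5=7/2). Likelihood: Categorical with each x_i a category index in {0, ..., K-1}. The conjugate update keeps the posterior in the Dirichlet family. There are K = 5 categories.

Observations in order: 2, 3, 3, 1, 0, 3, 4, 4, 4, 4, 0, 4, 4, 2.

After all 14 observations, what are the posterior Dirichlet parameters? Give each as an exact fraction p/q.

obs 1: x=2 → posterior Dirichlet(7, 12, 5/2, 5/2, 7/2)
obs 2: x=3 → posterior Dirichlet(7, 12, 5/2, 7/2, 7/2)
obs 3: x=3 → posterior Dirichlet(7, 12, 5/2, 9/2, 7/2)
obs 4: x=1 → posterior Dirichlet(7, 13, 5/2, 9/2, 7/2)
obs 5: x=0 → posterior Dirichlet(8, 13, 5/2, 9/2, 7/2)
obs 6: x=3 → posterior Dirichlet(8, 13, 5/2, 11/2, 7/2)
obs 7: x=4 → posterior Dirichlet(8, 13, 5/2, 11/2, 9/2)
obs 8: x=4 → posterior Dirichlet(8, 13, 5/2, 11/2, 11/2)
obs 9: x=4 → posterior Dirichlet(8, 13, 5/2, 11/2, 13/2)
obs 10: x=4 → posterior Dirichlet(8, 13, 5/2, 11/2, 15/2)
obs 11: x=0 → posterior Dirichlet(9, 13, 5/2, 11/2, 15/2)
obs 12: x=4 → posterior Dirichlet(9, 13, 5/2, 11/2, 17/2)
obs 13: x=4 → posterior Dirichlet(9, 13, 5/2, 11/2, 19/2)
obs 14: x=2 → posterior Dirichlet(9, 13, 7/2, 11/2, 19/2)

alpha_1=9, alpha_2=13, alpha_3=7/2, alpha_4=11/2, alpha_5=19/2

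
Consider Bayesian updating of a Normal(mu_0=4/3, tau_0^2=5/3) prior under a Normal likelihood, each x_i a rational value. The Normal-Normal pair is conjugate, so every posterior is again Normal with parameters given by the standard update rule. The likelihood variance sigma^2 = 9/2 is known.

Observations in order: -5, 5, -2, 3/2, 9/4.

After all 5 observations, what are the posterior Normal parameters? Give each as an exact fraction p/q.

mu_0=107/154, tau_0^2=45/77

obs 1: x=-5 → posterior Normal(-14/37, 45/37)
obs 2: x=5 → posterior Normal(36/47, 45/47)
obs 3: x=-2 → posterior Normal(16/57, 15/19)
obs 4: x=3/2 → posterior Normal(31/67, 45/67)
obs 5: x=9/4 → posterior Normal(107/154, 45/77)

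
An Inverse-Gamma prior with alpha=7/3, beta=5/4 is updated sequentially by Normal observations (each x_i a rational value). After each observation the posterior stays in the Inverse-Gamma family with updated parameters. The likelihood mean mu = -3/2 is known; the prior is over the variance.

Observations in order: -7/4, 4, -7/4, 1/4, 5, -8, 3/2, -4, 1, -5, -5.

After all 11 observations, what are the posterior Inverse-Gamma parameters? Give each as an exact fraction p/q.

alpha=47/6, beta=2663/32

obs 1: x=-7/4 → posterior Inverse-Gamma(17/6, 41/32)
obs 2: x=4 → posterior Inverse-Gamma(10/3, 525/32)
obs 3: x=-7/4 → posterior Inverse-Gamma(23/6, 263/16)
obs 4: x=1/4 → posterior Inverse-Gamma(13/3, 575/32)
obs 5: x=5 → posterior Inverse-Gamma(29/6, 1251/32)
obs 6: x=-8 → posterior Inverse-Gamma(16/3, 1927/32)
obs 7: x=3/2 → posterior Inverse-Gamma(35/6, 2071/32)
obs 8: x=-4 → posterior Inverse-Gamma(19/3, 2171/32)
obs 9: x=1 → posterior Inverse-Gamma(41/6, 2271/32)
obs 10: x=-5 → posterior Inverse-Gamma(22/3, 2467/32)
obs 11: x=-5 → posterior Inverse-Gamma(47/6, 2663/32)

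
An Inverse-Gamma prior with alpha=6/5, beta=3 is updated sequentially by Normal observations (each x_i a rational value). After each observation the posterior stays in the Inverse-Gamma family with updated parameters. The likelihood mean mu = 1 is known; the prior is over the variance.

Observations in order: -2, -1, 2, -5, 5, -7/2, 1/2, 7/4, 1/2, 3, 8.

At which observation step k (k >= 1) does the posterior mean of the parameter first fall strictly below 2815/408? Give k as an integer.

k = 3

obs 1: x=-2 → posterior Inverse-Gamma(17/10, 15/2)
obs 2: x=-1 → posterior Inverse-Gamma(11/5, 19/2)
obs 3: x=2 → posterior Inverse-Gamma(27/10, 10)
obs 4: x=-5 → posterior Inverse-Gamma(16/5, 28)
obs 5: x=5 → posterior Inverse-Gamma(37/10, 36)
obs 6: x=-7/2 → posterior Inverse-Gamma(21/5, 369/8)
obs 7: x=1/2 → posterior Inverse-Gamma(47/10, 185/4)
obs 8: x=7/4 → posterior Inverse-Gamma(26/5, 1489/32)
obs 9: x=1/2 → posterior Inverse-Gamma(57/10, 1493/32)
obs 10: x=3 → posterior Inverse-Gamma(31/5, 1557/32)
obs 11: x=8 → posterior Inverse-Gamma(67/10, 2341/32)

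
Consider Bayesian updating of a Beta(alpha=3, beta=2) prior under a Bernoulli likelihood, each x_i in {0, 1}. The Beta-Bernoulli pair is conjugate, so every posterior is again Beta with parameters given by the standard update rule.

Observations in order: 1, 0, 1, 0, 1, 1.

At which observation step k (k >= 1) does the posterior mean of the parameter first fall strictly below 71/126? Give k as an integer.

k = 4

obs 1: x=1 → posterior Beta(4, 2)
obs 2: x=0 → posterior Beta(4, 3)
obs 3: x=1 → posterior Beta(5, 3)
obs 4: x=0 → posterior Beta(5, 4)
obs 5: x=1 → posterior Beta(6, 4)
obs 6: x=1 → posterior Beta(7, 4)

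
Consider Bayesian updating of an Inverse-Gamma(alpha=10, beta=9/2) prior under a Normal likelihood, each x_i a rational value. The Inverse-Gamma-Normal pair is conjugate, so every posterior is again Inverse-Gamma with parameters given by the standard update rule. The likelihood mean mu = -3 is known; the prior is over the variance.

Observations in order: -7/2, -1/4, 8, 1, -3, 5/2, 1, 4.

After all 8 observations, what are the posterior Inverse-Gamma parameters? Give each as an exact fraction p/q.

obs 1: x=-7/2 → posterior Inverse-Gamma(21/2, 37/8)
obs 2: x=-1/4 → posterior Inverse-Gamma(11, 269/32)
obs 3: x=8 → posterior Inverse-Gamma(23/2, 2205/32)
obs 4: x=1 → posterior Inverse-Gamma(12, 2461/32)
obs 5: x=-3 → posterior Inverse-Gamma(25/2, 2461/32)
obs 6: x=5/2 → posterior Inverse-Gamma(13, 2945/32)
obs 7: x=1 → posterior Inverse-Gamma(27/2, 3201/32)
obs 8: x=4 → posterior Inverse-Gamma(14, 3985/32)

alpha=14, beta=3985/32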